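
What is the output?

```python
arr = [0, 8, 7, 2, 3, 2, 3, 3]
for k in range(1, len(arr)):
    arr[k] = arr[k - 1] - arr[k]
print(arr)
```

[0, -8, -15, -17, -20, -22, -25, -28]

k=1: arr[1] = 0-8 = -8 → [0, -8, 7, 2, 3, 2, 3, 3]
k=2: arr[2] = (-8)-7 = -15 → [0, -8, -15, 2, 3, 2, 3, 3]
k=3: arr[3] = (-15)-2 = -17 → [0, -8, -15, -17, 3, 2, 3, 3]
k=4: arr[4] = (-17)-3 = -20 → [0, -8, -15, -17, -20, 2, 3, 3]
k=5: arr[5] = (-20)-2 = -22 → [0, -8, -15, -17, -20, -22, 3, 3]
k=6: arr[6] = (-22)-3 = -25 → [0, -8, -15, -17, -20, -22, -25, 3]
k=7: arr[7] = (-25)-3 = -28 → [0, -8, -15, -17, -20, -22, -25, -28]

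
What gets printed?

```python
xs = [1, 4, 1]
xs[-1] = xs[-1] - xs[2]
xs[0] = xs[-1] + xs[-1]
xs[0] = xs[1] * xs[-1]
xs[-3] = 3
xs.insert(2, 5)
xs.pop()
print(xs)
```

[3, 4, 5]

xs[-1] = xs[-1]-xs[2] = 1-1 = 0 → [1, 4, 0]
xs[0] = xs[-1]+xs[-1] = 0+0 = 0 → [0, 4, 0]
xs[0] = xs[1]*xs[-1] = 4*0 = 0 → [0, 4, 0]
xs[-3] = 3 → [3, 4, 0]
insert 5 at 2 → [3, 4, 5, 0]
pop() removes 0 → [3, 4, 5]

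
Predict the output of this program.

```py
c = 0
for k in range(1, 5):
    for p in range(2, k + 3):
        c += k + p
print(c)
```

88

k=1,p=2: c = 0+3 = 3
k=1,p=3: c = 3+4 = 7
k=2,p=2: c = 7+4 = 11
k=2,p=3: c = 11+5 = 16
k=2,p=4: c = 16+6 = 22
k=3,p=2: c = 22+5 = 27
k=3,p=3: c = 27+6 = 33
k=3,p=4: c = 33+7 = 40
k=3,p=5: c = 40+8 = 48
k=4,p=2: c = 48+6 = 54
k=4,p=3: c = 54+7 = 61
k=4,p=4: c = 61+8 = 69
k=4,p=5: c = 69+9 = 78
k=4,p=6: c = 78+10 = 88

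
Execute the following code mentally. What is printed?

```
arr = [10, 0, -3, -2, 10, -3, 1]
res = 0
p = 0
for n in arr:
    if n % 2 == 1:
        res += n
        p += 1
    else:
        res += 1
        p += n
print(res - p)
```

n=10: not odd, res = 0+1 = 1; p=10
n=0: not odd, res = 1+1 = 2; p=10
n=-3: odd, res = 2+(-3) = -1; p=11
n=-2: not odd, res = (-1)+1 = 0; p=9
n=10: not odd, res = 0+1 = 1; p=19
n=-3: odd, res = 1+(-3) = -2; p=20
n=1: odd, res = (-2)+1 = -1; p=21
res-p = (-1)-21 = -22

-22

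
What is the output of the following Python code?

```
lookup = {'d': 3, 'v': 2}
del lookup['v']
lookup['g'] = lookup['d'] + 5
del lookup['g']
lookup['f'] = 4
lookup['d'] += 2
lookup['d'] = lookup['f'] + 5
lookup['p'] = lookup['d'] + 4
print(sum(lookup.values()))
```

26

del 'v' → {'d': 3}
lookup['g'] = lookup['d']+5 = 8 → {'d': 3, 'g': 8}
del 'g' → {'d': 3}
lookup['f'] = 4 → {'d': 3, 'f': 4}
lookup['d'] = 3+2 = 5 → {'d': 5, 'f': 4}
lookup['d'] = lookup['f']+5 = 9 → {'d': 9, 'f': 4}
lookup['p'] = lookup['d']+4 = 13 → {'d': 9, 'f': 4, 'p': 13}
sum of values = 26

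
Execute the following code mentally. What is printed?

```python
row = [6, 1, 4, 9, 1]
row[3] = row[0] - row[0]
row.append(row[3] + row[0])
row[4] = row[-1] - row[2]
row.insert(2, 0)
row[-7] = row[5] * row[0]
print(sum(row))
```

row[3] = row[0]-row[0] = 6-6 = 0 → [6, 1, 4, 0, 1]
append row[3]+row[0] = 0+6 = 6 → [6, 1, 4, 0, 1, 6]
row[4] = row[-1]-row[2] = 6-4 = 2 → [6, 1, 4, 0, 2, 6]
insert 0 at 2 → [6, 1, 0, 4, 0, 2, 6]
row[-7] = row[5]*row[0] = 2*6 = 12 → [12, 1, 0, 4, 0, 2, 6]
sum = 25

25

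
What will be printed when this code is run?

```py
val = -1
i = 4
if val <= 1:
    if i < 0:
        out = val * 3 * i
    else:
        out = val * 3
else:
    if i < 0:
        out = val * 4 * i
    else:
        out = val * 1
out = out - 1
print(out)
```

-4

val=-1, i=4
val <= 1 is True; i < 0 is False
→ out = val * 3 = -3
out = (-3)-1 = -4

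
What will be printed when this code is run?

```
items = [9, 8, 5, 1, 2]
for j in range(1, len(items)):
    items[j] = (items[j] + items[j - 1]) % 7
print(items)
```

[9, 3, 1, 2, 4]

j=1: items[1] = (8+9)%7 = 3 → [9, 3, 5, 1, 2]
j=2: items[2] = (5+3)%7 = 1 → [9, 3, 1, 1, 2]
j=3: items[3] = (1+1)%7 = 2 → [9, 3, 1, 2, 2]
j=4: items[4] = (2+2)%7 = 4 → [9, 3, 1, 2, 4]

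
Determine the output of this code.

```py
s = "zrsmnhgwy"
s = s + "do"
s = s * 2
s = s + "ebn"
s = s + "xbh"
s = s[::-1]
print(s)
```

hbxnbeodywghnmsrzodywghnmsrz

+ 'do' → 'zrsmnhgwydo'
repeat ×2 → 'zrsmnhgwydozrsmnhgwydo'
+ 'ebn' → 'zrsmnhgwydozrsmnhgwydoebn'
+ 'xbh' → 'zrsmnhgwydozrsmnhgwydoebnxbh'
reverse → 'hbxnbeodywghnmsrzodywghnmsrz'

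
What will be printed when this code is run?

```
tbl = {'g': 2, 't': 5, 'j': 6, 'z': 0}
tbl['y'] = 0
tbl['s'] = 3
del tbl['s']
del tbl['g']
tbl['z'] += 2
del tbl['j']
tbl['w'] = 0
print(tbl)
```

tbl['y'] = 0 → {'g': 2, 't': 5, 'j': 6, 'z': 0, 'y': 0}
tbl['s'] = 3 → {'g': 2, 't': 5, 'j': 6, 'z': 0, 'y': 0, 's': 3}
del 's' → {'g': 2, 't': 5, 'j': 6, 'z': 0, 'y': 0}
del 'g' → {'t': 5, 'j': 6, 'z': 0, 'y': 0}
tbl['z'] = 0+2 = 2 → {'t': 5, 'j': 6, 'z': 2, 'y': 0}
del 'j' → {'t': 5, 'z': 2, 'y': 0}
tbl['w'] = 0 → {'t': 5, 'z': 2, 'y': 0, 'w': 0}

{'t': 5, 'z': 2, 'y': 0, 'w': 0}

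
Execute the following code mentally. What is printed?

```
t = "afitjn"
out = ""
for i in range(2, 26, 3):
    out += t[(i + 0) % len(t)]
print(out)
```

inininin

i=2: add t[2]='i' → 'i'
i=5: add t[5]='n' → 'in'
i=8: add t[2]='i' → 'ini'
i=11: add t[5]='n' → 'inin'
i=14: add t[2]='i' → 'inini'
i=17: add t[5]='n' → 'ininin'
i=20: add t[2]='i' → 'ininini'
i=23: add t[5]='n' → 'inininin'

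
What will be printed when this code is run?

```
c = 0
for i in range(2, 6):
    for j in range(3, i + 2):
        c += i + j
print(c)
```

80

i=2,j=3: c = 0+5 = 5
i=3,j=3: c = 5+6 = 11
i=3,j=4: c = 11+7 = 18
i=4,j=3: c = 18+7 = 25
i=4,j=4: c = 25+8 = 33
i=4,j=5: c = 33+9 = 42
i=5,j=3: c = 42+8 = 50
i=5,j=4: c = 50+9 = 59
i=5,j=5: c = 59+10 = 69
i=5,j=6: c = 69+11 = 80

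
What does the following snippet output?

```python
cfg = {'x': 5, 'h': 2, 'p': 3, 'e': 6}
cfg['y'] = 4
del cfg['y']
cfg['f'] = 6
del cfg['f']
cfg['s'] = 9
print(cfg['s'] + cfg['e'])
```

15

cfg['y'] = 4 → {'x': 5, 'h': 2, 'p': 3, 'e': 6, 'y': 4}
del 'y' → {'x': 5, 'h': 2, 'p': 3, 'e': 6}
cfg['f'] = 6 → {'x': 5, 'h': 2, 'p': 3, 'e': 6, 'f': 6}
del 'f' → {'x': 5, 'h': 2, 'p': 3, 'e': 6}
cfg['s'] = 9 → {'x': 5, 'h': 2, 'p': 3, 'e': 6, 's': 9}
cfg['s']+cfg['e'] = 9+6 = 15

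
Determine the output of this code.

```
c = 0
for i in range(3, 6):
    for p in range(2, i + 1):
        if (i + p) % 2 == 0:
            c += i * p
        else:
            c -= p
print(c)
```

i=3,p=2: odd sum, c = 0-2 = -2
i=3,p=3: even sum, c = (-2)+9 = 7
i=4,p=2: even sum, c = 7+8 = 15
i=4,p=3: odd sum, c = 15-3 = 12
i=4,p=4: even sum, c = 12+16 = 28
i=5,p=2: odd sum, c = 28-2 = 26
i=5,p=3: even sum, c = 26+15 = 41
i=5,p=4: odd sum, c = 41-4 = 37
i=5,p=5: even sum, c = 37+25 = 62

62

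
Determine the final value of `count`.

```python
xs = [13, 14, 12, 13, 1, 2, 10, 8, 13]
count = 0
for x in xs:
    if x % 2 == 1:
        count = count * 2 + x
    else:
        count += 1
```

193

x=13: odd, count = 0*2+13 = 13
x=14: not odd, count = 13+1 = 14
x=12: not odd, count = 14+1 = 15
x=13: odd, count = 15*2+13 = 43
x=1: odd, count = 43*2+1 = 87
x=2: not odd, count = 87+1 = 88
x=10: not odd, count = 88+1 = 89
x=8: not odd, count = 89+1 = 90
x=13: odd, count = 90*2+13 = 193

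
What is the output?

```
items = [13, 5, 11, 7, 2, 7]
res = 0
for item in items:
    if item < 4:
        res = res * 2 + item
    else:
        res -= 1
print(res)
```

-7

item=13: not <4, res = 0-1 = -1
item=5: not <4, res = (-1)-1 = -2
item=11: not <4, res = (-2)-1 = -3
item=7: not <4, res = (-3)-1 = -4
item=2: <4, res = (-4)*2+2 = -6
item=7: not <4, res = (-6)-1 = -7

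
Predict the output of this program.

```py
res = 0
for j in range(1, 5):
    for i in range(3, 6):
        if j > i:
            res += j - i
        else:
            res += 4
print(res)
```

j=1,i=3: not 1>3, res = 0+4 = 4
j=1,i=4: not 1>4, res = 4+4 = 8
j=1,i=5: not 1>5, res = 8+4 = 12
j=2,i=3: not 2>3, res = 12+4 = 16
j=2,i=4: not 2>4, res = 16+4 = 20
j=2,i=5: not 2>5, res = 20+4 = 24
j=3,i=3: not 3>3, res = 24+4 = 28
j=3,i=4: not 3>4, res = 28+4 = 32
j=3,i=5: not 3>5, res = 32+4 = 36
j=4,i=3: 4>3, res = 36+1 = 37
j=4,i=4: not 4>4, res = 37+4 = 41
j=4,i=5: not 4>5, res = 41+4 = 45

45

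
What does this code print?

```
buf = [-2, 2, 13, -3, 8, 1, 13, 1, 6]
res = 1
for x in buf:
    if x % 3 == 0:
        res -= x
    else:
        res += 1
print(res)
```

x=-2: not %3==0, res = 1+1 = 2
x=2: not %3==0, res = 2+1 = 3
x=13: not %3==0, res = 3+1 = 4
x=-3: %3==0, res = 4-(-3) = 7
x=8: not %3==0, res = 7+1 = 8
x=1: not %3==0, res = 8+1 = 9
x=13: not %3==0, res = 9+1 = 10
x=1: not %3==0, res = 10+1 = 11
x=6: %3==0, res = 11-6 = 5

5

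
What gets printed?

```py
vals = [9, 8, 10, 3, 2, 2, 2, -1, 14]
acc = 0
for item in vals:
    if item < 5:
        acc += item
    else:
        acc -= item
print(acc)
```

item=9: not <5, acc = 0-9 = -9
item=8: not <5, acc = (-9)-8 = -17
item=10: not <5, acc = (-17)-10 = -27
item=3: <5, acc = (-27)+3 = -24
item=2: <5, acc = (-24)+2 = -22
item=2: <5, acc = (-22)+2 = -20
item=2: <5, acc = (-20)+2 = -18
item=-1: <5, acc = (-18)+(-1) = -19
item=14: not <5, acc = (-19)-14 = -33

-33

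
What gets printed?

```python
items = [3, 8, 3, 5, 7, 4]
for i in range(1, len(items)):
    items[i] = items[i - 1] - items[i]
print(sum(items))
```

-67

i=1: items[1] = 3-8 = -5 → [3, -5, 3, 5, 7, 4]
i=2: items[2] = (-5)-3 = -8 → [3, -5, -8, 5, 7, 4]
i=3: items[3] = (-8)-5 = -13 → [3, -5, -8, -13, 7, 4]
i=4: items[4] = (-13)-7 = -20 → [3, -5, -8, -13, -20, 4]
i=5: items[5] = (-20)-4 = -24 → [3, -5, -8, -13, -20, -24]
sum = -67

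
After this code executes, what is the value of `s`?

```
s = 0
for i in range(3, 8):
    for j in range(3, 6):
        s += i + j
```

i=3,j=3: s = 0+6 = 6
i=3,j=4: s = 6+7 = 13
i=3,j=5: s = 13+8 = 21
i=4,j=3: s = 21+7 = 28
i=4,j=4: s = 28+8 = 36
i=4,j=5: s = 36+9 = 45
i=5,j=3: s = 45+8 = 53
i=5,j=4: s = 53+9 = 62
i=5,j=5: s = 62+10 = 72
i=6,j=3: s = 72+9 = 81
i=6,j=4: s = 81+10 = 91
i=6,j=5: s = 91+11 = 102
i=7,j=3: s = 102+10 = 112
i=7,j=4: s = 112+11 = 123
i=7,j=5: s = 123+12 = 135

135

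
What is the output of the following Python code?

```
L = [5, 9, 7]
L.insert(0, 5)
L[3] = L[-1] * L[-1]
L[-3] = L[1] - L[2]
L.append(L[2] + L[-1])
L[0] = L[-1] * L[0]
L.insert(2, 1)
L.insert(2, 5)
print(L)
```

insert 5 at 0 → [5, 5, 9, 7]
L[3] = L[-1]*L[-1] = 7*7 = 49 → [5, 5, 9, 49]
L[-3] = L[1]-L[2] = 5-9 = -4 → [5, -4, 9, 49]
append L[2]+L[-1] = 9+49 = 58 → [5, -4, 9, 49, 58]
L[0] = L[-1]*L[0] = 58*5 = 290 → [290, -4, 9, 49, 58]
insert 1 at 2 → [290, -4, 1, 9, 49, 58]
insert 5 at 2 → [290, -4, 5, 1, 9, 49, 58]

[290, -4, 5, 1, 9, 49, 58]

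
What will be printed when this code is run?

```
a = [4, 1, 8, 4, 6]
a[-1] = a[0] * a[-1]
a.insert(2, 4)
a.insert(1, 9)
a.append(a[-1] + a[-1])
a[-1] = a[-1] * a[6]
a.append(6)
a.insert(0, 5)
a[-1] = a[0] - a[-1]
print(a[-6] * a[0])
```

a[-1] = a[0]*a[-1] = 4*6 = 24 → [4, 1, 8, 4, 24]
insert 4 at 2 → [4, 1, 4, 8, 4, 24]
insert 9 at 1 → [4, 9, 1, 4, 8, 4, 24]
append a[-1]+a[-1] = 24+24 = 48 → [4, 9, 1, 4, 8, 4, 24, 48]
a[-1] = a[-1]*a[6] = 48*24 = 1152 → [4, 9, 1, 4, 8, 4, 24, 1152]
append 6 → [4, 9, 1, 4, 8, 4, 24, 1152, 6]
insert 5 at 0 → [5, 4, 9, 1, 4, 8, 4, 24, 1152, 6]
a[-1] = a[0]-a[-1] = 5-6 = -1 → [5, 4, 9, 1, 4, 8, 4, 24, 1152, -1]
a[-6]*a[0] = 4*5 = 20

20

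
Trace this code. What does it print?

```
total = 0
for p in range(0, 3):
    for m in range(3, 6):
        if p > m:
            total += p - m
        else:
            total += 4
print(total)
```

36

p=0,m=3: not 0>3, total = 0+4 = 4
p=0,m=4: not 0>4, total = 4+4 = 8
p=0,m=5: not 0>5, total = 8+4 = 12
p=1,m=3: not 1>3, total = 12+4 = 16
p=1,m=4: not 1>4, total = 16+4 = 20
p=1,m=5: not 1>5, total = 20+4 = 24
p=2,m=3: not 2>3, total = 24+4 = 28
p=2,m=4: not 2>4, total = 28+4 = 32
p=2,m=5: not 2>5, total = 32+4 = 36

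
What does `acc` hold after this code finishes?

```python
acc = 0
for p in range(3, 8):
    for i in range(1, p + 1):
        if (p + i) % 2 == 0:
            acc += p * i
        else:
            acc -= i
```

p=3,i=1: even sum, acc = 0+3 = 3
p=3,i=2: odd sum, acc = 3-2 = 1
p=3,i=3: even sum, acc = 1+9 = 10
p=4,i=1: odd sum, acc = 10-1 = 9
p=4,i=2: even sum, acc = 9+8 = 17
p=4,i=3: odd sum, acc = 17-3 = 14
p=4,i=4: even sum, acc = 14+16 = 30
p=5,i=1: even sum, acc = 30+5 = 35
p=5,i=2: odd sum, acc = 35-2 = 33
p=5,i=3: even sum, acc = 33+15 = 48
p=5,i=4: odd sum, acc = 48-4 = 44
p=5,i=5: even sum, acc = 44+25 = 69
p=6,i=1: odd sum, acc = 69-1 = 68
p=6,i=2: even sum, acc = 68+12 = 80
p=6,i=3: odd sum, acc = 80-3 = 77
p=6,i=4: even sum, acc = 77+24 = 101
p=6,i=5: odd sum, acc = 101-5 = 96
p=6,i=6: even sum, acc = 96+36 = 132
p=7,i=1: even sum, acc = 132+7 = 139
p=7,i=2: odd sum, acc = 139-2 = 137
p=7,i=3: even sum, acc = 137+21 = 158
p=7,i=4: odd sum, acc = 158-4 = 154
p=7,i=5: even sum, acc = 154+35 = 189
p=7,i=6: odd sum, acc = 189-6 = 183
p=7,i=7: even sum, acc = 183+49 = 232

232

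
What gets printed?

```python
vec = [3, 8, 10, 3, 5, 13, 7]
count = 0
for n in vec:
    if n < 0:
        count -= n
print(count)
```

0

n=3: not <0
n=8: not <0
n=10: not <0
n=3: not <0
n=5: not <0
n=13: not <0
n=7: not <0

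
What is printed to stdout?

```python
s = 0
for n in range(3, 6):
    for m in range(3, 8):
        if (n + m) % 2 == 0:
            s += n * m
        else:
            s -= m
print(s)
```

n=3,m=3: even sum, s = 0+9 = 9
n=3,m=4: odd sum, s = 9-4 = 5
n=3,m=5: even sum, s = 5+15 = 20
n=3,m=6: odd sum, s = 20-6 = 14
n=3,m=7: even sum, s = 14+21 = 35
n=4,m=3: odd sum, s = 35-3 = 32
n=4,m=4: even sum, s = 32+16 = 48
n=4,m=5: odd sum, s = 48-5 = 43
n=4,m=6: even sum, s = 43+24 = 67
n=4,m=7: odd sum, s = 67-7 = 60
n=5,m=3: even sum, s = 60+15 = 75
n=5,m=4: odd sum, s = 75-4 = 71
n=5,m=5: even sum, s = 71+25 = 96
n=5,m=6: odd sum, s = 96-6 = 90
n=5,m=7: even sum, s = 90+35 = 125

125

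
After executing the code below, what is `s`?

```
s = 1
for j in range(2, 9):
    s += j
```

j=2: s = 1+2 = 3
j=3: s = 3+3 = 6
j=4: s = 6+4 = 10
j=5: s = 10+5 = 15
j=6: s = 15+6 = 21
j=7: s = 21+7 = 28
j=8: s = 28+8 = 36

36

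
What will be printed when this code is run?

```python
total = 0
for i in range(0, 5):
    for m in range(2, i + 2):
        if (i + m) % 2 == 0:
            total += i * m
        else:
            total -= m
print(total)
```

18

i=1,m=2: odd sum, total = 0-2 = -2
i=2,m=2: even sum, total = (-2)+4 = 2
i=2,m=3: odd sum, total = 2-3 = -1
i=3,m=2: odd sum, total = (-1)-2 = -3
i=3,m=3: even sum, total = (-3)+9 = 6
i=3,m=4: odd sum, total = 6-4 = 2
i=4,m=2: even sum, total = 2+8 = 10
i=4,m=3: odd sum, total = 10-3 = 7
i=4,m=4: even sum, total = 7+16 = 23
i=4,m=5: odd sum, total = 23-5 = 18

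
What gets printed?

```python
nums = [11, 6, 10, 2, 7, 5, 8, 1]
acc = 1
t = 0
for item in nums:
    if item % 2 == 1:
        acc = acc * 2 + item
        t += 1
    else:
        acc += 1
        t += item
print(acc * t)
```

5070

item=11: odd, acc = 1*2+11 = 13; t=1
item=6: not odd, acc = 13+1 = 14; t=7
item=10: not odd, acc = 14+1 = 15; t=17
item=2: not odd, acc = 15+1 = 16; t=19
item=7: odd, acc = 16*2+7 = 39; t=20
item=5: odd, acc = 39*2+5 = 83; t=21
item=8: not odd, acc = 83+1 = 84; t=29
item=1: odd, acc = 84*2+1 = 169; t=30
acc*t = 169*30 = 5070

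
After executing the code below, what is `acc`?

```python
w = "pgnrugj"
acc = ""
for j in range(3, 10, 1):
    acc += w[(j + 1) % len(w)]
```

j=3: add w[4]='u' → 'u'
j=4: add w[5]='g' → 'ug'
j=5: add w[6]='j' → 'ugj'
j=6: add w[0]='p' → 'ugjp'
j=7: add w[1]='g' → 'ugjpg'
j=8: add w[2]='n' → 'ugjpgn'
j=9: add w[3]='r' → 'ugjpgnr'

'ugjpgnr'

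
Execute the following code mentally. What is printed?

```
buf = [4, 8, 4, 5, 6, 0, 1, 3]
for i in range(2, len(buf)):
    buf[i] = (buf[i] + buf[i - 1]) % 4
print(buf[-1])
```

i=2: buf[2] = (4+8)%4 = 0 → [4, 8, 0, 5, 6, 0, 1, 3]
i=3: buf[3] = (5+0)%4 = 1 → [4, 8, 0, 1, 6, 0, 1, 3]
i=4: buf[4] = (6+1)%4 = 3 → [4, 8, 0, 1, 3, 0, 1, 3]
i=5: buf[5] = (0+3)%4 = 3 → [4, 8, 0, 1, 3, 3, 1, 3]
i=6: buf[6] = (1+3)%4 = 0 → [4, 8, 0, 1, 3, 3, 0, 3]
i=7: buf[7] = (3+0)%4 = 3 → [4, 8, 0, 1, 3, 3, 0, 3]

3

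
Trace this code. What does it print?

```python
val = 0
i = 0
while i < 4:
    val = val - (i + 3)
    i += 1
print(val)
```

i=0: val = 0-3 = -3
i=1: val = (-3)-4 = -7
i=2: val = (-7)-5 = -12
i=3: val = (-12)-6 = -18

-18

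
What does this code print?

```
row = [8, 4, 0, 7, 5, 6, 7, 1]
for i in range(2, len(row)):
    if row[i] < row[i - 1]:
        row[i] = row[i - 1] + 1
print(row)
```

[8, 4, 5, 7, 8, 9, 10, 11]

i=2: 0<4, row[2] = 4+1 = 5 → [8, 4, 5, 7, 5, 6, 7, 1]
i=3: 7>=5, unchanged → [8, 4, 5, 7, 5, 6, 7, 1]
i=4: 5<7, row[4] = 7+1 = 8 → [8, 4, 5, 7, 8, 6, 7, 1]
i=5: 6<8, row[5] = 8+1 = 9 → [8, 4, 5, 7, 8, 9, 7, 1]
i=6: 7<9, row[6] = 9+1 = 10 → [8, 4, 5, 7, 8, 9, 10, 1]
i=7: 1<10, row[7] = 10+1 = 11 → [8, 4, 5, 7, 8, 9, 10, 11]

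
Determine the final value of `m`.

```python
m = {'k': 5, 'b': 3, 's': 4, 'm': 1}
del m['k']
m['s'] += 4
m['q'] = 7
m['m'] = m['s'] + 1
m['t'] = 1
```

{'b': 3, 's': 8, 'm': 9, 'q': 7, 't': 1}

del 'k' → {'b': 3, 's': 4, 'm': 1}
m['s'] = 4+4 = 8 → {'b': 3, 's': 8, 'm': 1}
m['q'] = 7 → {'b': 3, 's': 8, 'm': 1, 'q': 7}
m['m'] = m['s']+1 = 9 → {'b': 3, 's': 8, 'm': 9, 'q': 7}
m['t'] = 1 → {'b': 3, 's': 8, 'm': 9, 'q': 7, 't': 1}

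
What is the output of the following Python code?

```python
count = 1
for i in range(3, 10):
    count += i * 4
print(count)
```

i=3: count = 1+3*4 = 13
i=4: count = 13+4*4 = 29
i=5: count = 29+5*4 = 49
i=6: count = 49+6*4 = 73
i=7: count = 73+7*4 = 101
i=8: count = 101+8*4 = 133
i=9: count = 133+9*4 = 169

169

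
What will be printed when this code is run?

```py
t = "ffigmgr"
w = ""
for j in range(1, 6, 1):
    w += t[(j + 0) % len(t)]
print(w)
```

figmg

j=1: add t[1]='f' → 'f'
j=2: add t[2]='i' → 'fi'
j=3: add t[3]='g' → 'fig'
j=4: add t[4]='m' → 'figm'
j=5: add t[5]='g' → 'figmg'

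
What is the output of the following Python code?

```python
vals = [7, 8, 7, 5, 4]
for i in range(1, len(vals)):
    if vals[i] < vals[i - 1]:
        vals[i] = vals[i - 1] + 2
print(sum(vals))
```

i=1: 8>=7, unchanged → [7, 8, 7, 5, 4]
i=2: 7<8, vals[2] = 8+2 = 10 → [7, 8, 10, 5, 4]
i=3: 5<10, vals[3] = 10+2 = 12 → [7, 8, 10, 12, 4]
i=4: 4<12, vals[4] = 12+2 = 14 → [7, 8, 10, 12, 14]
sum = 51

51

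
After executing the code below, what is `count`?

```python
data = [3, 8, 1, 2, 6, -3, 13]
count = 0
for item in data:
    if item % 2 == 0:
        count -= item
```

item=3: not even
item=8: even, count = 0-8 = -8
item=1: not even
item=2: even, count = (-8)-2 = -10
item=6: even, count = (-10)-6 = -16
item=-3: not even
item=13: not even

-16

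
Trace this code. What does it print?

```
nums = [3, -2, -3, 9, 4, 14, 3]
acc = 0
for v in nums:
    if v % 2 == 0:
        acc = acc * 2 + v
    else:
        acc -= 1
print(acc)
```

v=3: not even, acc = 0-1 = -1
v=-2: even, acc = (-1)*2+(-2) = -4
v=-3: not even, acc = (-4)-1 = -5
v=9: not even, acc = (-5)-1 = -6
v=4: even, acc = (-6)*2+4 = -8
v=14: even, acc = (-8)*2+14 = -2
v=3: not even, acc = (-2)-1 = -3

-3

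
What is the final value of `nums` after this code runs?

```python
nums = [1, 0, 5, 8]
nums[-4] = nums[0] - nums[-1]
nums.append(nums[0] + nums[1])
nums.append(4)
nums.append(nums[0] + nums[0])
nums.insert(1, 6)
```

[-7, 6, 0, 5, 8, -7, 4, -14]

nums[-4] = nums[0]-nums[-1] = 1-8 = -7 → [-7, 0, 5, 8]
append nums[0]+nums[1] = (-7)+0 = -7 → [-7, 0, 5, 8, -7]
append 4 → [-7, 0, 5, 8, -7, 4]
append nums[0]+nums[0] = (-7)+(-7) = -14 → [-7, 0, 5, 8, -7, 4, -14]
insert 6 at 1 → [-7, 6, 0, 5, 8, -7, 4, -14]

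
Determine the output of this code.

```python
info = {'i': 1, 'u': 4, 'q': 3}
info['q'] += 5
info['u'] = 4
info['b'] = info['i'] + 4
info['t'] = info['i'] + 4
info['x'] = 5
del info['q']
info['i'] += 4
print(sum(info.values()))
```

24

info['q'] = 3+5 = 8 → {'i': 1, 'u': 4, 'q': 8}
info['u'] = 4 → {'i': 1, 'u': 4, 'q': 8}
info['b'] = info['i']+4 = 5 → {'i': 1, 'u': 4, 'q': 8, 'b': 5}
info['t'] = info['i']+4 = 5 → {'i': 1, 'u': 4, 'q': 8, 'b': 5, 't': 5}
info['x'] = 5 → {'i': 1, 'u': 4, 'q': 8, 'b': 5, 't': 5, 'x': 5}
del 'q' → {'i': 1, 'u': 4, 'b': 5, 't': 5, 'x': 5}
info['i'] = 1+4 = 5 → {'i': 5, 'u': 4, 'b': 5, 't': 5, 'x': 5}
sum of values = 24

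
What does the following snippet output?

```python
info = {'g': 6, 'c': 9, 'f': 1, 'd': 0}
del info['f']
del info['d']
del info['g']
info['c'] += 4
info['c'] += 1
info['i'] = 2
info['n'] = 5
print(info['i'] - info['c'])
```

-12

del 'f' → {'g': 6, 'c': 9, 'd': 0}
del 'd' → {'g': 6, 'c': 9}
del 'g' → {'c': 9}
info['c'] = 9+4 = 13 → {'c': 13}
info['c'] = 13+1 = 14 → {'c': 14}
info['i'] = 2 → {'c': 14, 'i': 2}
info['n'] = 5 → {'c': 14, 'i': 2, 'n': 5}
info['i']-info['c'] = 2-14 = -12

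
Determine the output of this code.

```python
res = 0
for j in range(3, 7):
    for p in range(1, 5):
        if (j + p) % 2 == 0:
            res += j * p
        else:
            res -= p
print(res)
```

j=3,p=1: even sum, res = 0+3 = 3
j=3,p=2: odd sum, res = 3-2 = 1
j=3,p=3: even sum, res = 1+9 = 10
j=3,p=4: odd sum, res = 10-4 = 6
j=4,p=1: odd sum, res = 6-1 = 5
j=4,p=2: even sum, res = 5+8 = 13
j=4,p=3: odd sum, res = 13-3 = 10
j=4,p=4: even sum, res = 10+16 = 26
j=5,p=1: even sum, res = 26+5 = 31
j=5,p=2: odd sum, res = 31-2 = 29
j=5,p=3: even sum, res = 29+15 = 44
j=5,p=4: odd sum, res = 44-4 = 40
j=6,p=1: odd sum, res = 40-1 = 39
j=6,p=2: even sum, res = 39+12 = 51
j=6,p=3: odd sum, res = 51-3 = 48
j=6,p=4: even sum, res = 48+24 = 72

72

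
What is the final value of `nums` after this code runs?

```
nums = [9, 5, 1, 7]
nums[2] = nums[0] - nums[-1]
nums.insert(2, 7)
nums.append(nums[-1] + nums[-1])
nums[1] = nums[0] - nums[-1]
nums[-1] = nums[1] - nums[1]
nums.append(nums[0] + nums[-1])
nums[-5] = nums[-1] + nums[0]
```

nums[2] = nums[0]-nums[-1] = 9-7 = 2 → [9, 5, 2, 7]
insert 7 at 2 → [9, 5, 7, 2, 7]
append nums[-1]+nums[-1] = 7+7 = 14 → [9, 5, 7, 2, 7, 14]
nums[1] = nums[0]-nums[-1] = 9-14 = -5 → [9, -5, 7, 2, 7, 14]
nums[-1] = nums[1]-nums[1] = (-5)-(-5) = 0 → [9, -5, 7, 2, 7, 0]
append nums[0]+nums[-1] = 9+0 = 9 → [9, -5, 7, 2, 7, 0, 9]
nums[-5] = nums[-1]+nums[0] = 9+9 = 18 → [9, -5, 18, 2, 7, 0, 9]

[9, -5, 18, 2, 7, 0, 9]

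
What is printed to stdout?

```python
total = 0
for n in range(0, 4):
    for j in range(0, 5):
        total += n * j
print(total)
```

60

n=0,j=0: total = 0+0 = 0
n=0,j=1: total = 0+0 = 0
n=0,j=2: total = 0+0 = 0
n=0,j=3: total = 0+0 = 0
n=0,j=4: total = 0+0 = 0
n=1,j=0: total = 0+0 = 0
n=1,j=1: total = 0+1 = 1
n=1,j=2: total = 1+2 = 3
n=1,j=3: total = 3+3 = 6
n=1,j=4: total = 6+4 = 10
n=2,j=0: total = 10+0 = 10
n=2,j=1: total = 10+2 = 12
n=2,j=2: total = 12+4 = 16
n=2,j=3: total = 16+6 = 22
n=2,j=4: total = 22+8 = 30
n=3,j=0: total = 30+0 = 30
n=3,j=1: total = 30+3 = 33
n=3,j=2: total = 33+6 = 39
n=3,j=3: total = 39+9 = 48
n=3,j=4: total = 48+12 = 60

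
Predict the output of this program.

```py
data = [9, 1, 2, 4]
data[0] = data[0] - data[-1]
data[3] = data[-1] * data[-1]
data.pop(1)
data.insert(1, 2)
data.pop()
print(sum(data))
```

9

data[0] = data[0]-data[-1] = 9-4 = 5 → [5, 1, 2, 4]
data[3] = data[-1]*data[-1] = 4*4 = 16 → [5, 1, 2, 16]
pop(1) removes 1 → [5, 2, 16]
insert 2 at 1 → [5, 2, 2, 16]
pop() removes 16 → [5, 2, 2]
sum = 9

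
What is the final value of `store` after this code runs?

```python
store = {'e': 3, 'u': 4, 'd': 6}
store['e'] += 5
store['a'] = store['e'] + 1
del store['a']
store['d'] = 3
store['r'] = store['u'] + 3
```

{'e': 8, 'u': 4, 'd': 3, 'r': 7}

store['e'] = 3+5 = 8 → {'e': 8, 'u': 4, 'd': 6}
store['a'] = store['e']+1 = 9 → {'e': 8, 'u': 4, 'd': 6, 'a': 9}
del 'a' → {'e': 8, 'u': 4, 'd': 6}
store['d'] = 3 → {'e': 8, 'u': 4, 'd': 3}
store['r'] = store['u']+3 = 7 → {'e': 8, 'u': 4, 'd': 3, 'r': 7}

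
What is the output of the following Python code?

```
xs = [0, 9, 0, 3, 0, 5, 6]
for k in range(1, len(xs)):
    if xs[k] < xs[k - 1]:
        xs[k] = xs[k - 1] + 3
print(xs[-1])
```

k=1: 9>=0, unchanged → [0, 9, 0, 3, 0, 5, 6]
k=2: 0<9, xs[2] = 9+3 = 12 → [0, 9, 12, 3, 0, 5, 6]
k=3: 3<12, xs[3] = 12+3 = 15 → [0, 9, 12, 15, 0, 5, 6]
k=4: 0<15, xs[4] = 15+3 = 18 → [0, 9, 12, 15, 18, 5, 6]
k=5: 5<18, xs[5] = 18+3 = 21 → [0, 9, 12, 15, 18, 21, 6]
k=6: 6<21, xs[6] = 21+3 = 24 → [0, 9, 12, 15, 18, 21, 24]

24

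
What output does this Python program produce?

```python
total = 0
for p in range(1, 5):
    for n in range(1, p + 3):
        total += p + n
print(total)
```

102

p=1,n=1: total = 0+2 = 2
p=1,n=2: total = 2+3 = 5
p=1,n=3: total = 5+4 = 9
p=2,n=1: total = 9+3 = 12
p=2,n=2: total = 12+4 = 16
p=2,n=3: total = 16+5 = 21
p=2,n=4: total = 21+6 = 27
p=3,n=1: total = 27+4 = 31
p=3,n=2: total = 31+5 = 36
p=3,n=3: total = 36+6 = 42
p=3,n=4: total = 42+7 = 49
p=3,n=5: total = 49+8 = 57
p=4,n=1: total = 57+5 = 62
p=4,n=2: total = 62+6 = 68
p=4,n=3: total = 68+7 = 75
p=4,n=4: total = 75+8 = 83
p=4,n=5: total = 83+9 = 92
p=4,n=6: total = 92+10 = 102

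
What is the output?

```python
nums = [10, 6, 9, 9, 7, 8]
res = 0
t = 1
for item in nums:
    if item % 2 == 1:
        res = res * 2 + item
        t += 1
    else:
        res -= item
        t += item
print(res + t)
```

item=10: not odd, res = 0-10 = -10; t=11
item=6: not odd, res = (-10)-6 = -16; t=17
item=9: odd, res = (-16)*2+9 = -23; t=18
item=9: odd, res = (-23)*2+9 = -37; t=19
item=7: odd, res = (-37)*2+7 = -67; t=20
item=8: not odd, res = (-67)-8 = -75; t=28
res+t = (-75)+28 = -47

-47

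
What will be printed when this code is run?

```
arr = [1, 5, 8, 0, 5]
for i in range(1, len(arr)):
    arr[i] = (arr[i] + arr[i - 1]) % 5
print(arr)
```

[1, 1, 4, 4, 4]

i=1: arr[1] = (5+1)%5 = 1 → [1, 1, 8, 0, 5]
i=2: arr[2] = (8+1)%5 = 4 → [1, 1, 4, 0, 5]
i=3: arr[3] = (0+4)%5 = 4 → [1, 1, 4, 4, 5]
i=4: arr[4] = (5+4)%5 = 4 → [1, 1, 4, 4, 4]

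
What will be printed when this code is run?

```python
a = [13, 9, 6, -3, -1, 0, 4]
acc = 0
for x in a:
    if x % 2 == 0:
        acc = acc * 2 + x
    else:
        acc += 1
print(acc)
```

x=13: not even, acc = 0+1 = 1
x=9: not even, acc = 1+1 = 2
x=6: even, acc = 2*2+6 = 10
x=-3: not even, acc = 10+1 = 11
x=-1: not even, acc = 11+1 = 12
x=0: even, acc = 12*2+0 = 24
x=4: even, acc = 24*2+4 = 52

52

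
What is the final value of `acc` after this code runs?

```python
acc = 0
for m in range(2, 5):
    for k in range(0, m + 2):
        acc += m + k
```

78

m=2,k=0: acc = 0+2 = 2
m=2,k=1: acc = 2+3 = 5
m=2,k=2: acc = 5+4 = 9
m=2,k=3: acc = 9+5 = 14
m=3,k=0: acc = 14+3 = 17
m=3,k=1: acc = 17+4 = 21
m=3,k=2: acc = 21+5 = 26
m=3,k=3: acc = 26+6 = 32
m=3,k=4: acc = 32+7 = 39
m=4,k=0: acc = 39+4 = 43
m=4,k=1: acc = 43+5 = 48
m=4,k=2: acc = 48+6 = 54
m=4,k=3: acc = 54+7 = 61
m=4,k=4: acc = 61+8 = 69
m=4,k=5: acc = 69+9 = 78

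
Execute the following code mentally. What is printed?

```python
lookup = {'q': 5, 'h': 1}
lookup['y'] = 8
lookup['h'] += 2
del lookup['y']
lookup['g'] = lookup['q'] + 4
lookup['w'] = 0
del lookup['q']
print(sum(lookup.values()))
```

lookup['y'] = 8 → {'q': 5, 'h': 1, 'y': 8}
lookup['h'] = 1+2 = 3 → {'q': 5, 'h': 3, 'y': 8}
del 'y' → {'q': 5, 'h': 3}
lookup['g'] = lookup['q']+4 = 9 → {'q': 5, 'h': 3, 'g': 9}
lookup['w'] = 0 → {'q': 5, 'h': 3, 'g': 9, 'w': 0}
del 'q' → {'h': 3, 'g': 9, 'w': 0}
sum of values = 12

12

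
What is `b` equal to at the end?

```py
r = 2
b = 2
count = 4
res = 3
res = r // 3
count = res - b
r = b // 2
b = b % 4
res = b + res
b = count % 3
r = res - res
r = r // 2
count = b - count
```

res = 2//3 = 0
count = 0-2 = -2
r = 2//2 = 1
b = 2%4 = 2
res = 2+0 = 2
b = (-2)%3 = 1
r = 2-2 = 0
r = 0//2 = 0
count = 1-(-2) = 3

1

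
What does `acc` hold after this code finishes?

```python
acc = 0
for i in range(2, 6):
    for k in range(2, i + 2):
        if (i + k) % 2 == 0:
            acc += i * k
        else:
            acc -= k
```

i=2,k=2: even sum, acc = 0+4 = 4
i=2,k=3: odd sum, acc = 4-3 = 1
i=3,k=2: odd sum, acc = 1-2 = -1
i=3,k=3: even sum, acc = (-1)+9 = 8
i=3,k=4: odd sum, acc = 8-4 = 4
i=4,k=2: even sum, acc = 4+8 = 12
i=4,k=3: odd sum, acc = 12-3 = 9
i=4,k=4: even sum, acc = 9+16 = 25
i=4,k=5: odd sum, acc = 25-5 = 20
i=5,k=2: odd sum, acc = 20-2 = 18
i=5,k=3: even sum, acc = 18+15 = 33
i=5,k=4: odd sum, acc = 33-4 = 29
i=5,k=5: even sum, acc = 29+25 = 54
i=5,k=6: odd sum, acc = 54-6 = 48

48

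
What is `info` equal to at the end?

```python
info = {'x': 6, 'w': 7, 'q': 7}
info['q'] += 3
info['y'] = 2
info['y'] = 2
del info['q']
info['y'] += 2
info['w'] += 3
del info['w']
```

info['q'] = 7+3 = 10 → {'x': 6, 'w': 7, 'q': 10}
info['y'] = 2 → {'x': 6, 'w': 7, 'q': 10, 'y': 2}
info['y'] = 2 → {'x': 6, 'w': 7, 'q': 10, 'y': 2}
del 'q' → {'x': 6, 'w': 7, 'y': 2}
info['y'] = 2+2 = 4 → {'x': 6, 'w': 7, 'y': 4}
info['w'] = 7+3 = 10 → {'x': 6, 'w': 10, 'y': 4}
del 'w' → {'x': 6, 'y': 4}

{'x': 6, 'y': 4}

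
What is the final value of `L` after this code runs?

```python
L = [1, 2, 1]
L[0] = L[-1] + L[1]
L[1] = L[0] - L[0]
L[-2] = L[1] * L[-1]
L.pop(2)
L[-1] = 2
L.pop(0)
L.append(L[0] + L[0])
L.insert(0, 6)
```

L[0] = L[-1]+L[1] = 1+2 = 3 → [3, 2, 1]
L[1] = L[0]-L[0] = 3-3 = 0 → [3, 0, 1]
L[-2] = L[1]*L[-1] = 0*1 = 0 → [3, 0, 1]
pop(2) removes 1 → [3, 0]
L[-1] = 2 → [3, 2]
pop(0) removes 3 → [2]
append L[0]+L[0] = 2+2 = 4 → [2, 4]
insert 6 at 0 → [6, 2, 4]

[6, 2, 4]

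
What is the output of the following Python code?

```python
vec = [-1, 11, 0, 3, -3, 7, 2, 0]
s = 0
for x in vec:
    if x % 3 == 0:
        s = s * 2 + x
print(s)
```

x=-1: not %3==0
x=11: not %3==0
x=0: %3==0, s = 0*2+0 = 0
x=3: %3==0, s = 0*2+3 = 3
x=-3: %3==0, s = 3*2+(-3) = 3
x=7: not %3==0
x=2: not %3==0
x=0: %3==0, s = 3*2+0 = 6

6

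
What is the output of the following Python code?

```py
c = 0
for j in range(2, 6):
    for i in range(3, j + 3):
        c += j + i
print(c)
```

j=2,i=3: c = 0+5 = 5
j=2,i=4: c = 5+6 = 11
j=3,i=3: c = 11+6 = 17
j=3,i=4: c = 17+7 = 24
j=3,i=5: c = 24+8 = 32
j=4,i=3: c = 32+7 = 39
j=4,i=4: c = 39+8 = 47
j=4,i=5: c = 47+9 = 56
j=4,i=6: c = 56+10 = 66
j=5,i=3: c = 66+8 = 74
j=5,i=4: c = 74+9 = 83
j=5,i=5: c = 83+10 = 93
j=5,i=6: c = 93+11 = 104
j=5,i=7: c = 104+12 = 116

116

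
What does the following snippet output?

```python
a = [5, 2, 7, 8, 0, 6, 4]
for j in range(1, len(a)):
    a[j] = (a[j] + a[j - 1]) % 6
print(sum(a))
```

j=1: a[1] = (2+5)%6 = 1 → [5, 1, 7, 8, 0, 6, 4]
j=2: a[2] = (7+1)%6 = 2 → [5, 1, 2, 8, 0, 6, 4]
j=3: a[3] = (8+2)%6 = 4 → [5, 1, 2, 4, 0, 6, 4]
j=4: a[4] = (0+4)%6 = 4 → [5, 1, 2, 4, 4, 6, 4]
j=5: a[5] = (6+4)%6 = 4 → [5, 1, 2, 4, 4, 4, 4]
j=6: a[6] = (4+4)%6 = 2 → [5, 1, 2, 4, 4, 4, 2]
sum = 22

22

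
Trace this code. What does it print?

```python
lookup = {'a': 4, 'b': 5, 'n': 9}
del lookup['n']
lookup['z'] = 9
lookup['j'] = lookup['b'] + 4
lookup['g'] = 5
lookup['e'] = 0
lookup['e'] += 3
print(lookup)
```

del 'n' → {'a': 4, 'b': 5}
lookup['z'] = 9 → {'a': 4, 'b': 5, 'z': 9}
lookup['j'] = lookup['b']+4 = 9 → {'a': 4, 'b': 5, 'z': 9, 'j': 9}
lookup['g'] = 5 → {'a': 4, 'b': 5, 'z': 9, 'j': 9, 'g': 5}
lookup['e'] = 0 → {'a': 4, 'b': 5, 'z': 9, 'j': 9, 'g': 5, 'e': 0}
lookup['e'] = 0+3 = 3 → {'a': 4, 'b': 5, 'z': 9, 'j': 9, 'g': 5, 'e': 3}

{'a': 4, 'b': 5, 'z': 9, 'j': 9, 'g': 5, 'e': 3}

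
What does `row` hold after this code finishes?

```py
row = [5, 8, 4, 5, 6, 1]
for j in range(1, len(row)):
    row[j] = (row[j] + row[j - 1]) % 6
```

[5, 1, 5, 4, 4, 5]

j=1: row[1] = (8+5)%6 = 1 → [5, 1, 4, 5, 6, 1]
j=2: row[2] = (4+1)%6 = 5 → [5, 1, 5, 5, 6, 1]
j=3: row[3] = (5+5)%6 = 4 → [5, 1, 5, 4, 6, 1]
j=4: row[4] = (6+4)%6 = 4 → [5, 1, 5, 4, 4, 1]
j=5: row[5] = (1+4)%6 = 5 → [5, 1, 5, 4, 4, 5]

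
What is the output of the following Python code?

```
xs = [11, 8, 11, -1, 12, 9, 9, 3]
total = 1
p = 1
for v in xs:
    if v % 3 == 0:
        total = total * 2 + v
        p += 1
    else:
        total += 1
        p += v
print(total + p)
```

267

v=11: not %3==0, total = 1+1 = 2; p=12
v=8: not %3==0, total = 2+1 = 3; p=20
v=11: not %3==0, total = 3+1 = 4; p=31
v=-1: not %3==0, total = 4+1 = 5; p=30
v=12: %3==0, total = 5*2+12 = 22; p=31
v=9: %3==0, total = 22*2+9 = 53; p=32
v=9: %3==0, total = 53*2+9 = 115; p=33
v=3: %3==0, total = 115*2+3 = 233; p=34
total+p = 233+34 = 267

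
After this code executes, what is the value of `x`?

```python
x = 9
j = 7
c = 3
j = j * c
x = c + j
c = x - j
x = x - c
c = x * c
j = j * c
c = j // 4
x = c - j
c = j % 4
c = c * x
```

j = 7*3 = 21
x = 3+21 = 24
c = 24-21 = 3
x = 24-3 = 21
c = 21*3 = 63
j = 21*63 = 1323
c = 1323//4 = 330
x = 330-1323 = -993
c = 1323%4 = 3
c = 3*(-993) = -2979

-993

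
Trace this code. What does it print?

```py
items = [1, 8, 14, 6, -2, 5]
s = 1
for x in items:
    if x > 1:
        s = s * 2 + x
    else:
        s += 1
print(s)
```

x=1: not >1, s = 1+1 = 2
x=8: >1, s = 2*2+8 = 12
x=14: >1, s = 12*2+14 = 38
x=6: >1, s = 38*2+6 = 82
x=-2: not >1, s = 82+1 = 83
x=5: >1, s = 83*2+5 = 171

171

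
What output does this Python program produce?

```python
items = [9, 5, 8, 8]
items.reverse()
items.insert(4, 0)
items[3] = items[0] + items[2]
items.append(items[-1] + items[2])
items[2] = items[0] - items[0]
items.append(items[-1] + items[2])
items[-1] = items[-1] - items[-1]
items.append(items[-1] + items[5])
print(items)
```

[8, 8, 0, 13, 0, 5, 0, 5]

reverse → [8, 8, 5, 9]
insert 0 at 4 → [8, 8, 5, 9, 0]
items[3] = items[0]+items[2] = 8+5 = 13 → [8, 8, 5, 13, 0]
append items[-1]+items[2] = 0+5 = 5 → [8, 8, 5, 13, 0, 5]
items[2] = items[0]-items[0] = 8-8 = 0 → [8, 8, 0, 13, 0, 5]
append items[-1]+items[2] = 5+0 = 5 → [8, 8, 0, 13, 0, 5, 5]
items[-1] = items[-1]-items[-1] = 5-5 = 0 → [8, 8, 0, 13, 0, 5, 0]
append items[-1]+items[5] = 0+5 = 5 → [8, 8, 0, 13, 0, 5, 0, 5]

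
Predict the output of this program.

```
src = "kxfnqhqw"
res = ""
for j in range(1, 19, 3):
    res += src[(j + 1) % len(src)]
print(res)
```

fhknqx

j=1: add src[2]='f' → 'f'
j=4: add src[5]='h' → 'fh'
j=7: add src[0]='k' → 'fhk'
j=10: add src[3]='n' → 'fhkn'
j=13: add src[6]='q' → 'fhknq'
j=16: add src[1]='x' → 'fhknqx'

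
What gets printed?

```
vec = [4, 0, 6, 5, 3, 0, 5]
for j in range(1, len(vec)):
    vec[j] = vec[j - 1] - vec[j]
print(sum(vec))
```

-36

j=1: vec[1] = 4-0 = 4 → [4, 4, 6, 5, 3, 0, 5]
j=2: vec[2] = 4-6 = -2 → [4, 4, -2, 5, 3, 0, 5]
j=3: vec[3] = (-2)-5 = -7 → [4, 4, -2, -7, 3, 0, 5]
j=4: vec[4] = (-7)-3 = -10 → [4, 4, -2, -7, -10, 0, 5]
j=5: vec[5] = (-10)-0 = -10 → [4, 4, -2, -7, -10, -10, 5]
j=6: vec[6] = (-10)-5 = -15 → [4, 4, -2, -7, -10, -10, -15]
sum = -36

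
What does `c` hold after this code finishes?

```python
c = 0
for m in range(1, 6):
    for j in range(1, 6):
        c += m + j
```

150

m=1,j=1: c = 0+2 = 2
m=1,j=2: c = 2+3 = 5
m=1,j=3: c = 5+4 = 9
m=1,j=4: c = 9+5 = 14
m=1,j=5: c = 14+6 = 20
m=2,j=1: c = 20+3 = 23
m=2,j=2: c = 23+4 = 27
m=2,j=3: c = 27+5 = 32
m=2,j=4: c = 32+6 = 38
m=2,j=5: c = 38+7 = 45
m=3,j=1: c = 45+4 = 49
m=3,j=2: c = 49+5 = 54
m=3,j=3: c = 54+6 = 60
m=3,j=4: c = 60+7 = 67
m=3,j=5: c = 67+8 = 75
m=4,j=1: c = 75+5 = 80
m=4,j=2: c = 80+6 = 86
m=4,j=3: c = 86+7 = 93
m=4,j=4: c = 93+8 = 101
m=4,j=5: c = 101+9 = 110
m=5,j=1: c = 110+6 = 116
m=5,j=2: c = 116+7 = 123
m=5,j=3: c = 123+8 = 131
m=5,j=4: c = 131+9 = 140
m=5,j=5: c = 140+10 = 150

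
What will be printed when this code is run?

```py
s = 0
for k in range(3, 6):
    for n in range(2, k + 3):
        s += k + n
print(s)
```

123

k=3,n=2: s = 0+5 = 5
k=3,n=3: s = 5+6 = 11
k=3,n=4: s = 11+7 = 18
k=3,n=5: s = 18+8 = 26
k=4,n=2: s = 26+6 = 32
k=4,n=3: s = 32+7 = 39
k=4,n=4: s = 39+8 = 47
k=4,n=5: s = 47+9 = 56
k=4,n=6: s = 56+10 = 66
k=5,n=2: s = 66+7 = 73
k=5,n=3: s = 73+8 = 81
k=5,n=4: s = 81+9 = 90
k=5,n=5: s = 90+10 = 100
k=5,n=6: s = 100+11 = 111
k=5,n=7: s = 111+12 = 123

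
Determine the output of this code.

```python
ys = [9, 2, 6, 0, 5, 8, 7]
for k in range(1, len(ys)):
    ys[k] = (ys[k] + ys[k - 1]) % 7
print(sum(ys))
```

24

k=1: ys[1] = (2+9)%7 = 4 → [9, 4, 6, 0, 5, 8, 7]
k=2: ys[2] = (6+4)%7 = 3 → [9, 4, 3, 0, 5, 8, 7]
k=3: ys[3] = (0+3)%7 = 3 → [9, 4, 3, 3, 5, 8, 7]
k=4: ys[4] = (5+3)%7 = 1 → [9, 4, 3, 3, 1, 8, 7]
k=5: ys[5] = (8+1)%7 = 2 → [9, 4, 3, 3, 1, 2, 7]
k=6: ys[6] = (7+2)%7 = 2 → [9, 4, 3, 3, 1, 2, 2]
sum = 24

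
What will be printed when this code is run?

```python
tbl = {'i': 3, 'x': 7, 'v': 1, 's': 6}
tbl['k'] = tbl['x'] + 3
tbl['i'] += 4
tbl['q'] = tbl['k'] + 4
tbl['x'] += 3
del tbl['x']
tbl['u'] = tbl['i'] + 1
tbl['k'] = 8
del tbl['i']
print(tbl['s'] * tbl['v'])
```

6

tbl['k'] = tbl['x']+3 = 10 → {'i': 3, 'x': 7, 'v': 1, 's': 6, 'k': 10}
tbl['i'] = 3+4 = 7 → {'i': 7, 'x': 7, 'v': 1, 's': 6, 'k': 10}
tbl['q'] = tbl['k']+4 = 14 → {'i': 7, 'x': 7, 'v': 1, 's': 6, 'k': 10, 'q': 14}
tbl['x'] = 7+3 = 10 → {'i': 7, 'x': 10, 'v': 1, 's': 6, 'k': 10, 'q': 14}
del 'x' → {'i': 7, 'v': 1, 's': 6, 'k': 10, 'q': 14}
tbl['u'] = tbl['i']+1 = 8 → {'i': 7, 'v': 1, 's': 6, 'k': 10, 'q': 14, 'u': 8}
tbl['k'] = 8 → {'i': 7, 'v': 1, 's': 6, 'k': 8, 'q': 14, 'u': 8}
del 'i' → {'v': 1, 's': 6, 'k': 8, 'q': 14, 'u': 8}
tbl['s']*tbl['v'] = 6*1 = 6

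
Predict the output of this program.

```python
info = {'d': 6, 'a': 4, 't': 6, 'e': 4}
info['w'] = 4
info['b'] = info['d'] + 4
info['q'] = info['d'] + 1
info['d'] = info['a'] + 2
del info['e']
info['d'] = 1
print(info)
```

info['w'] = 4 → {'d': 6, 'a': 4, 't': 6, 'e': 4, 'w': 4}
info['b'] = info['d']+4 = 10 → {'d': 6, 'a': 4, 't': 6, 'e': 4, 'w': 4, 'b': 10}
info['q'] = info['d']+1 = 7 → {'d': 6, 'a': 4, 't': 6, 'e': 4, 'w': 4, 'b': 10, 'q': 7}
info['d'] = info['a']+2 = 6 → {'d': 6, 'a': 4, 't': 6, 'e': 4, 'w': 4, 'b': 10, 'q': 7}
del 'e' → {'d': 6, 'a': 4, 't': 6, 'w': 4, 'b': 10, 'q': 7}
info['d'] = 1 → {'d': 1, 'a': 4, 't': 6, 'w': 4, 'b': 10, 'q': 7}

{'d': 1, 'a': 4, 't': 6, 'w': 4, 'b': 10, 'q': 7}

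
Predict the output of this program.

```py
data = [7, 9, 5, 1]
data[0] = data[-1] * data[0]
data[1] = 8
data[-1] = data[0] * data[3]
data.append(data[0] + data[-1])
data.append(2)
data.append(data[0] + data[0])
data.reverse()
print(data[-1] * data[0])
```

data[0] = data[-1]*data[0] = 1*7 = 7 → [7, 9, 5, 1]
data[1] = 8 → [7, 8, 5, 1]
data[-1] = data[0]*data[3] = 7*1 = 7 → [7, 8, 5, 7]
append data[0]+data[-1] = 7+7 = 14 → [7, 8, 5, 7, 14]
append 2 → [7, 8, 5, 7, 14, 2]
append data[0]+data[0] = 7+7 = 14 → [7, 8, 5, 7, 14, 2, 14]
reverse → [14, 2, 14, 7, 5, 8, 7]
data[-1]*data[0] = 7*14 = 98

98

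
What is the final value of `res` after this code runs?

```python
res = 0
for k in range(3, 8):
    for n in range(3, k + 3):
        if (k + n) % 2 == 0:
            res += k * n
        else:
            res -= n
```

k=3,n=3: even sum, res = 0+9 = 9
k=3,n=4: odd sum, res = 9-4 = 5
k=3,n=5: even sum, res = 5+15 = 20
k=4,n=3: odd sum, res = 20-3 = 17
k=4,n=4: even sum, res = 17+16 = 33
k=4,n=5: odd sum, res = 33-5 = 28
k=4,n=6: even sum, res = 28+24 = 52
k=5,n=3: even sum, res = 52+15 = 67
k=5,n=4: odd sum, res = 67-4 = 63
k=5,n=5: even sum, res = 63+25 = 88
k=5,n=6: odd sum, res = 88-6 = 82
k=5,n=7: even sum, res = 82+35 = 117
k=6,n=3: odd sum, res = 117-3 = 114
k=6,n=4: even sum, res = 114+24 = 138
k=6,n=5: odd sum, res = 138-5 = 133
k=6,n=6: even sum, res = 133+36 = 169
k=6,n=7: odd sum, res = 169-7 = 162
k=6,n=8: even sum, res = 162+48 = 210
k=7,n=3: even sum, res = 210+21 = 231
k=7,n=4: odd sum, res = 231-4 = 227
k=7,n=5: even sum, res = 227+35 = 262
k=7,n=6: odd sum, res = 262-6 = 256
k=7,n=7: even sum, res = 256+49 = 305
k=7,n=8: odd sum, res = 305-8 = 297
k=7,n=9: even sum, res = 297+63 = 360

360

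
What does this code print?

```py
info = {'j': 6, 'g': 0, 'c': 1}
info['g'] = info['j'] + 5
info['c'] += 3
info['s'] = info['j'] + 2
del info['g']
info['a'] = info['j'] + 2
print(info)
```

{'j': 6, 'c': 4, 's': 8, 'a': 8}

info['g'] = info['j']+5 = 11 → {'j': 6, 'g': 11, 'c': 1}
info['c'] = 1+3 = 4 → {'j': 6, 'g': 11, 'c': 4}
info['s'] = info['j']+2 = 8 → {'j': 6, 'g': 11, 'c': 4, 's': 8}
del 'g' → {'j': 6, 'c': 4, 's': 8}
info['a'] = info['j']+2 = 8 → {'j': 6, 'c': 4, 's': 8, 'a': 8}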